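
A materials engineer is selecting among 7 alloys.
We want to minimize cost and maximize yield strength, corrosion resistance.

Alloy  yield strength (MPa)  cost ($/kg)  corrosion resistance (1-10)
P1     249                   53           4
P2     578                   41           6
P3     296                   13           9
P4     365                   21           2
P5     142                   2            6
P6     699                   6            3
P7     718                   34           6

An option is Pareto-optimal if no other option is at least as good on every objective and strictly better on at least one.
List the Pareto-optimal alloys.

P3, P5, P6, P7

P1: dominated by P2 (yield strength 578≥249, cost 41≤53, corrosion resistance 6≥4).
P2: dominated by P7 (yield strength 718≥578, cost 34≤41, corrosion resistance 6≥6).
P3: not dominated (best corrosion resistance).
P4: dominated by P6 (yield strength 699≥365, cost 6≤21, corrosion resistance 3≥2).
P5: not dominated (best cost).
P6: not dominated.
P7: not dominated (best yield strength).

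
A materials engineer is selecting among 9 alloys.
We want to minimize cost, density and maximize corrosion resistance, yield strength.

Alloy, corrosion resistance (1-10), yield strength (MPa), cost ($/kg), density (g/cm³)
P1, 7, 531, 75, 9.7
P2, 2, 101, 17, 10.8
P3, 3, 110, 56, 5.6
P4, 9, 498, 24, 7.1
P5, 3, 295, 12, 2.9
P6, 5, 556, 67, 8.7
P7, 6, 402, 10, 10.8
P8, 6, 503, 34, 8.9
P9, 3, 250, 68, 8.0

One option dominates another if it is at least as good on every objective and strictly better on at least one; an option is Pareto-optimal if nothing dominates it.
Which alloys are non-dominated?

P1: not dominated.
P2: dominated by P5 (corrosion resistance 3≥2, yield strength 295≥101, cost 12≤17, density 2.9≤10.8).
P3: dominated by P5 (corrosion resistance 3≥3, yield strength 295≥110, cost 12≤56, density 2.9≤5.6).
P4: not dominated (best corrosion resistance).
P5: not dominated (best density).
P6: not dominated (best yield strength).
P7: not dominated (best cost).
P8: not dominated.
P9: dominated by P4 (corrosion resistance 9≥3, yield strength 498≥250, cost 24≤68, density 7.1≤8.0).

P1, P4, P5, P6, P7, P8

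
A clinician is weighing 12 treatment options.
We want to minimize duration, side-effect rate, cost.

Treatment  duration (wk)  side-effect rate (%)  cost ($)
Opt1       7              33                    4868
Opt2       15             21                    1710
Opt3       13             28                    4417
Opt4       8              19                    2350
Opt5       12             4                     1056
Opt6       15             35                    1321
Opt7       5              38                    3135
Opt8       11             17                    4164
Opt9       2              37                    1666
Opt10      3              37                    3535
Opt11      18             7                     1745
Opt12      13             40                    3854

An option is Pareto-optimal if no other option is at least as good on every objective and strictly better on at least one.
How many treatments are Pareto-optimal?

5

Opt1: not dominated.
Opt2: dominated by Opt5 (duration 12≤15, side-effect rate 4≤21, cost 1056≤1710).
Opt3: dominated by Opt4 (duration 8≤13, side-effect rate 19≤28, cost 2350≤4417).
Opt4: not dominated.
Opt5: not dominated (best side-effect rate).
Opt6: dominated by Opt5 (duration 12≤15, side-effect rate 4≤35, cost 1056≤1321).
Opt7: dominated by Opt9 (duration 2≤5, side-effect rate 37≤38, cost 1666≤3135).
Opt8: not dominated.
Opt9: not dominated (best duration).
Opt10: dominated by Opt9 (duration 2≤3, side-effect rate 37≤37, cost 1666≤3535).
Opt11: dominated by Opt5 (duration 12≤18, side-effect rate 4≤7, cost 1056≤1745).
Opt12: dominated by Opt4 (duration 8≤13, side-effect rate 19≤40, cost 2350≤3854).
Pareto-optimal: Opt1, Opt4, Opt5, Opt8, Opt9 → 5.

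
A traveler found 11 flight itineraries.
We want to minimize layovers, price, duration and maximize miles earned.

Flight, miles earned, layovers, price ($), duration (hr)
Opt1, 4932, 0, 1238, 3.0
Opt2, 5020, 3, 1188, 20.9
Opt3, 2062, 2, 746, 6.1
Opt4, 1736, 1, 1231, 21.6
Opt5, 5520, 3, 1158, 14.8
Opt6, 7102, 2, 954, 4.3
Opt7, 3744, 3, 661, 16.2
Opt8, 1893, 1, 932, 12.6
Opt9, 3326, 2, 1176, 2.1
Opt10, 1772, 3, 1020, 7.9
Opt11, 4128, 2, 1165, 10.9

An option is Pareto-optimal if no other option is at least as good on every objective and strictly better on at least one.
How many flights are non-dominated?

Opt1: not dominated (best layovers).
Opt2: dominated by Opt5 (miles earned 5520≥5020, layovers 3≤3, price 1158≤1188, duration 14.8≤20.9).
Opt3: not dominated.
Opt4: dominated by Opt8 (miles earned 1893≥1736, layovers 1≤1, price 932≤1231, duration 12.6≤21.6).
Opt5: dominated by Opt6 (miles earned 7102≥5520, layovers 2≤3, price 954≤1158, duration 4.3≤14.8).
Opt6: not dominated (best miles earned).
Opt7: not dominated (best price).
Opt8: not dominated.
Opt9: not dominated (best duration).
Opt10: dominated by Opt3 (miles earned 2062≥1772, layovers 2≤3, price 746≤1020, duration 6.1≤7.9).
Opt11: dominated by Opt6 (miles earned 7102≥4128, layovers 2≤2, price 954≤1165, duration 4.3≤10.9).
Pareto-optimal: Opt1, Opt3, Opt6, Opt7, Opt8, Opt9 → 6.

6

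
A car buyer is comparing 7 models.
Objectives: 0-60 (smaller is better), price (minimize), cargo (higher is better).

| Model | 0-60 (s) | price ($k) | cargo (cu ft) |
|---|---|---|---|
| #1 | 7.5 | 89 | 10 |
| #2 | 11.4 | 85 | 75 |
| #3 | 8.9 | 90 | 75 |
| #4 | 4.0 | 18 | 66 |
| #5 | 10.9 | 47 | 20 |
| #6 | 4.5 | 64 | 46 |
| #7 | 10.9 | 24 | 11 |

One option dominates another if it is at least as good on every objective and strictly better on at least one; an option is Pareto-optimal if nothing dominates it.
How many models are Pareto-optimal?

#1: dominated by #4 (0-60 4.0≤7.5, price 18≤89, cargo 66≥10).
#2: not dominated.
#3: not dominated.
#4: not dominated (best 0-60).
#5: dominated by #4 (0-60 4.0≤10.9, price 18≤47, cargo 66≥20).
#6: dominated by #4 (0-60 4.0≤4.5, price 18≤64, cargo 66≥46).
#7: dominated by #4 (0-60 4.0≤10.9, price 18≤24, cargo 66≥11).
Pareto-optimal: #2, #3, #4 → 3.

3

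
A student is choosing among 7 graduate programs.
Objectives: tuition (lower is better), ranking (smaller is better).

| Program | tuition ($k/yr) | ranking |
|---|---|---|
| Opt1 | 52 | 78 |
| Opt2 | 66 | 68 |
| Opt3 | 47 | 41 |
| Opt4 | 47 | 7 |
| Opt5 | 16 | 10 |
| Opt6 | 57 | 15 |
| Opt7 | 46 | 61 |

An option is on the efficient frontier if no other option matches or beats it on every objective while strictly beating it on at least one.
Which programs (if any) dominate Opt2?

Opt3, Opt4, Opt5, Opt6, Opt7

Opt3: tuition 47≤66, ranking 41≤68 — dominates Opt2.
Opt4: tuition 47≤66, ranking 7≤68 — dominates Opt2.
Opt5: tuition 16≤66, ranking 10≤68 — dominates Opt2.
Opt6: tuition 57≤66, ranking 15≤68 — dominates Opt2.
Opt7: tuition 46≤66, ranking 61≤68 — dominates Opt2.
Others (Opt1) are each worse than Opt2 on at least one objective.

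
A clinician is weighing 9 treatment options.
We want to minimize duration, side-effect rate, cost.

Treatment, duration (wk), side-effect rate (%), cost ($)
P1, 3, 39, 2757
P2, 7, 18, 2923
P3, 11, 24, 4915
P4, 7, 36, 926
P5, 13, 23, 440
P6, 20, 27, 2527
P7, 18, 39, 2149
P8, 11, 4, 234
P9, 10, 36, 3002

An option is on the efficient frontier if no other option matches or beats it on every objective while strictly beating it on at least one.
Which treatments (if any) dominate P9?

P2, P4

P2: duration 7≤10, side-effect rate 18≤36, cost 2923≤3002 — dominates P9.
P4: duration 7≤10, side-effect rate 36≤36, cost 926≤3002 — dominates P9.
Others (P1, P3, P5, P6, P7, P8) are each worse than P9 on at least one objective.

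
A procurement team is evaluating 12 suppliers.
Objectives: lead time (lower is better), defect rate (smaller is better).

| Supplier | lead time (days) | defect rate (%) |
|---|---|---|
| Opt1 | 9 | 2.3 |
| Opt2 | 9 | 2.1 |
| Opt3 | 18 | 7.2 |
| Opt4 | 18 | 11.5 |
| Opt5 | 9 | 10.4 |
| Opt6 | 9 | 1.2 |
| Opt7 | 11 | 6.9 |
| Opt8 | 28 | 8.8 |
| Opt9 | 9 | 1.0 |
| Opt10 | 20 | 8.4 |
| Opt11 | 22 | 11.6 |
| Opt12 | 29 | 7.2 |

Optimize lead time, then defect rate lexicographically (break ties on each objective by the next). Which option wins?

Opt9

First minimize lead time: best is 9, kept {Opt1, Opt2, Opt5, Opt6, Opt9}.
Then minimize defect rate: best is 1.0, kept {Opt9}.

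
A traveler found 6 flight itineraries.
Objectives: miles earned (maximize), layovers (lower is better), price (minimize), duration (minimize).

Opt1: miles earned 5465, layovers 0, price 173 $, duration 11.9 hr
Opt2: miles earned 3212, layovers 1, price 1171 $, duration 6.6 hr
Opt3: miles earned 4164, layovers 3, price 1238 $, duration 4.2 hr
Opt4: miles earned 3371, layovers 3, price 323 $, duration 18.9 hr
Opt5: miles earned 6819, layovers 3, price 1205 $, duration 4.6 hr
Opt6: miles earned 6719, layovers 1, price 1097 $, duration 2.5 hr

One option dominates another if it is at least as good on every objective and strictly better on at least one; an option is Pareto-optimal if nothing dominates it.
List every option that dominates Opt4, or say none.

Opt1

Opt1: miles earned 5465≥3371, layovers 0≤3, price 173≤323, duration 11.9≤18.9 — dominates Opt4.
Others (Opt2, Opt3, Opt5, Opt6) are each worse than Opt4 on at least one objective.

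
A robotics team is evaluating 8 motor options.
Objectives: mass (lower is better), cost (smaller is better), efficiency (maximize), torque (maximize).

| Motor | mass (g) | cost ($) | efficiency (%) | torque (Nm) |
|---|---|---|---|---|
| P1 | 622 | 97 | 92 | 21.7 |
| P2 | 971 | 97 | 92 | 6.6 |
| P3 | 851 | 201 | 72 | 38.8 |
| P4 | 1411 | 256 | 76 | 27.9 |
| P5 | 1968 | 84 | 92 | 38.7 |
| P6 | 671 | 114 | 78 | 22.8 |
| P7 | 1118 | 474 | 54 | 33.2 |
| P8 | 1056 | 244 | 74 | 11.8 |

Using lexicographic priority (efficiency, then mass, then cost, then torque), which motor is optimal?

P1

First maximize efficiency: best is 92, kept {P1, P2, P5}.
Then minimize mass: best is 622, kept {P1}.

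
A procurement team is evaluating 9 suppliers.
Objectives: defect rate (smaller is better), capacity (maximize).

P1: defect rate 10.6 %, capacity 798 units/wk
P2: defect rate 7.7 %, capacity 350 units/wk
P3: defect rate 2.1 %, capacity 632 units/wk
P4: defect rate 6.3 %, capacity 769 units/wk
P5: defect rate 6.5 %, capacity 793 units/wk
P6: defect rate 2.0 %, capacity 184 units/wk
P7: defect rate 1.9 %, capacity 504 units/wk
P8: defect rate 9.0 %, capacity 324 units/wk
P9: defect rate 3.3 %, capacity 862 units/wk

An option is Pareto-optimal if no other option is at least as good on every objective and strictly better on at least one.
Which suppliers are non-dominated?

P3, P7, P9

P1: dominated by P9 (defect rate 3.3≤10.6, capacity 862≥798).
P2: dominated by P3 (defect rate 2.1≤7.7, capacity 632≥350).
P3: not dominated.
P4: dominated by P9 (defect rate 3.3≤6.3, capacity 862≥769).
P5: dominated by P9 (defect rate 3.3≤6.5, capacity 862≥793).
P6: dominated by P7 (defect rate 1.9≤2.0, capacity 504≥184).
P7: not dominated (best defect rate).
P8: dominated by P2 (defect rate 7.7≤9.0, capacity 350≥324).
P9: not dominated (best capacity).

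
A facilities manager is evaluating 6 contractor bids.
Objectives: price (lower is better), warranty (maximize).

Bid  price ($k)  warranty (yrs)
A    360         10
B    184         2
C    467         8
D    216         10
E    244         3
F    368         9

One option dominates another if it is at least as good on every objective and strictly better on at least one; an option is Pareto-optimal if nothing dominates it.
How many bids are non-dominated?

2

A: dominated by D (price 216≤360, warranty 10≥10).
B: not dominated (best price).
C: dominated by A (price 360≤467, warranty 10≥8).
D: not dominated.
E: dominated by D (price 216≤244, warranty 10≥3).
F: dominated by A (price 360≤368, warranty 10≥9).
Pareto-optimal: B, D → 2.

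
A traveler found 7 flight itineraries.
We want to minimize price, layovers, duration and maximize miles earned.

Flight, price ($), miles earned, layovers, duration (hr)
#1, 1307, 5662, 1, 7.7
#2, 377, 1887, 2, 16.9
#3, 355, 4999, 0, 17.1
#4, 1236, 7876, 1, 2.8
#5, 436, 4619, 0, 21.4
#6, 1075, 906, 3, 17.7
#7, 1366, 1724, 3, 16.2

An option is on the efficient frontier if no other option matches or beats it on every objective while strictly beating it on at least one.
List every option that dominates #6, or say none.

#2, #3

#2: price 377≤1075, miles earned 1887≥906, layovers 2≤3, duration 16.9≤17.7 — dominates #6.
#3: price 355≤1075, miles earned 4999≥906, layovers 0≤3, duration 17.1≤17.7 — dominates #6.
Others (#1, #4, #5, #7) are each worse than #6 on at least one objective.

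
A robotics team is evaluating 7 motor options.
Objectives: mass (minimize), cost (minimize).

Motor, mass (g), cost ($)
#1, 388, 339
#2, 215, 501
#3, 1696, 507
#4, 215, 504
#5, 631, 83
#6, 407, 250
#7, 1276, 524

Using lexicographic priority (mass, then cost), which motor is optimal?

First minimize mass: best is 215, kept {#2, #4}.
Then minimize cost: best is 501, kept {#2}.

#2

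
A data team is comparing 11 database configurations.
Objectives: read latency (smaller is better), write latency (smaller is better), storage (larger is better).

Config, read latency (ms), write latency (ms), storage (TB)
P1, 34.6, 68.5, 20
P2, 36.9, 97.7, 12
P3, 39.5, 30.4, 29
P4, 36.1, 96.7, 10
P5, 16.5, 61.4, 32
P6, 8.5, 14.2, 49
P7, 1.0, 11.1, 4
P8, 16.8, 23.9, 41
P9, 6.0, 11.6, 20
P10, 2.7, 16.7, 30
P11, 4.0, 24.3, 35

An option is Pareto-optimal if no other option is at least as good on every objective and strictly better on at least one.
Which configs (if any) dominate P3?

P6, P8, P10, P11

P6: read latency 8.5≤39.5, write latency 14.2≤30.4, storage 49≥29 — dominates P3.
P8: read latency 16.8≤39.5, write latency 23.9≤30.4, storage 41≥29 — dominates P3.
P10: read latency 2.7≤39.5, write latency 16.7≤30.4, storage 30≥29 — dominates P3.
P11: read latency 4.0≤39.5, write latency 24.3≤30.4, storage 35≥29 — dominates P3.
Others (P1, P2, P4, P5, P7, P9) are each worse than P3 on at least one objective.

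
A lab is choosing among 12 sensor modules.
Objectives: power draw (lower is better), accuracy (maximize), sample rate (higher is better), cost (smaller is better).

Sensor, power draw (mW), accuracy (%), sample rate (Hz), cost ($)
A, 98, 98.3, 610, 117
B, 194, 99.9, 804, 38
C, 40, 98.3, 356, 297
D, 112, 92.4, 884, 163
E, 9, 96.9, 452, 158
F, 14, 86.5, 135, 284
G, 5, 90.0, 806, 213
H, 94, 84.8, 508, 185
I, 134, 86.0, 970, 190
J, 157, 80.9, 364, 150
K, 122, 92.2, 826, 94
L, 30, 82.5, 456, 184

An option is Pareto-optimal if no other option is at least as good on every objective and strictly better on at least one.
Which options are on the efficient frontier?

A: not dominated.
B: not dominated (best accuracy).
C: not dominated.
D: not dominated.
E: not dominated.
F: dominated by E (power draw 9≤14, accuracy 96.9≥86.5, sample rate 452≥135, cost 158≤284).
G: not dominated (best power draw).
H: not dominated.
I: not dominated (best sample rate).
J: dominated by A (power draw 98≤157, accuracy 98.3≥80.9, sample rate 610≥364, cost 117≤150).
K: not dominated.
L: not dominated.

A, B, C, D, E, G, H, I, K, L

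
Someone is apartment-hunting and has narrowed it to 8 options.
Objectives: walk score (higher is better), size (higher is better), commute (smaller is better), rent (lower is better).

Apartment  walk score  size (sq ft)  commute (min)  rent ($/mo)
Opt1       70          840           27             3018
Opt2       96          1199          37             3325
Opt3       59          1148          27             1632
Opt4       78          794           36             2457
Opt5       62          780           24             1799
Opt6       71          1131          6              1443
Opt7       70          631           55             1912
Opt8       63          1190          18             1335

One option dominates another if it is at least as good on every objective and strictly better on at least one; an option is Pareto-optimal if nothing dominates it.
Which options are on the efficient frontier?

Opt2, Opt4, Opt6, Opt8

Opt1: dominated by Opt6 (walk score 71≥70, size 1131≥840, commute 6≤27, rent 1443≤3018).
Opt2: not dominated (best walk score).
Opt3: dominated by Opt8 (walk score 63≥59, size 1190≥1148, commute 18≤27, rent 1335≤1632).
Opt4: not dominated.
Opt5: dominated by Opt6 (walk score 71≥62, size 1131≥780, commute 6≤24, rent 1443≤1799).
Opt6: not dominated (best commute).
Opt7: dominated by Opt6 (walk score 71≥70, size 1131≥631, commute 6≤55, rent 1443≤1912).
Opt8: not dominated (best rent).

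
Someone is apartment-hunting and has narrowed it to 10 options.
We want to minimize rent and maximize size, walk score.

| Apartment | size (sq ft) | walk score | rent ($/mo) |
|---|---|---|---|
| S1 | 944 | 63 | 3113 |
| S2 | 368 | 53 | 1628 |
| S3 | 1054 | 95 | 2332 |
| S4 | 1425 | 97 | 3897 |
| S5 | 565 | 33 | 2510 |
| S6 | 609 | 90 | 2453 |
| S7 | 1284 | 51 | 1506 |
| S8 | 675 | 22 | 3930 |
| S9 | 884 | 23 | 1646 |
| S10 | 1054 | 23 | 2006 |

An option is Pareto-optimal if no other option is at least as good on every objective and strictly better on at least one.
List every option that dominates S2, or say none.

S1: worse on rent (3113 vs 1628).
S3: worse on rent (2332 vs 1628).
S4: worse on rent (3897 vs 1628).
S5: worse on walk score (33 vs 53).
S6: worse on rent (2453 vs 1628).
S7: worse on walk score (51 vs 53).
S8: worse on walk score (22 vs 53).
S9: worse on walk score (23 vs 53).
S10: worse on walk score (23 vs 53).
No option dominates S2.

none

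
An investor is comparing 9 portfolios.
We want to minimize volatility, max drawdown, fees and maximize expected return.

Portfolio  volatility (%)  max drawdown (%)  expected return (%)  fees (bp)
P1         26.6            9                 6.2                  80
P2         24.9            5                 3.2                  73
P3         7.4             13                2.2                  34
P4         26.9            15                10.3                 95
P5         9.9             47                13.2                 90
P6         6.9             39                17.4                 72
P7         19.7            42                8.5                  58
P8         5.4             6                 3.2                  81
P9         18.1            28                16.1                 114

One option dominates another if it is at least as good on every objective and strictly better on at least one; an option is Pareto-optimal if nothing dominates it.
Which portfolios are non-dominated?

P1, P2, P3, P4, P6, P7, P8, P9

P1: not dominated.
P2: not dominated (best max drawdown).
P3: not dominated (best fees).
P4: not dominated.
P5: dominated by P6 (volatility 6.9≤9.9, max drawdown 39≤47, expected return 17.4≥13.2, fees 72≤90).
P6: not dominated (best expected return).
P7: not dominated.
P8: not dominated (best volatility).
P9: not dominated.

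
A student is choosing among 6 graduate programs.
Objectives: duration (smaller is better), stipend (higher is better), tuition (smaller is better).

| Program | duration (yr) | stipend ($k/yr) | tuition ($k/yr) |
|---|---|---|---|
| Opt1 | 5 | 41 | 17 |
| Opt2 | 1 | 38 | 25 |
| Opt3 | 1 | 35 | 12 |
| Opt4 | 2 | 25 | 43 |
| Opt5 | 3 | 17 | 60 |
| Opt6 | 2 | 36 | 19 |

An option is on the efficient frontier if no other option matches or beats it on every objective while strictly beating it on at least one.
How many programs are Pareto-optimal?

4

Opt1: not dominated (best stipend).
Opt2: not dominated.
Opt3: not dominated (best tuition).
Opt4: dominated by Opt2 (duration 1≤2, stipend 38≥25, tuition 25≤43).
Opt5: dominated by Opt2 (duration 1≤3, stipend 38≥17, tuition 25≤60).
Opt6: not dominated.
Pareto-optimal: Opt1, Opt2, Opt3, Opt6 → 4.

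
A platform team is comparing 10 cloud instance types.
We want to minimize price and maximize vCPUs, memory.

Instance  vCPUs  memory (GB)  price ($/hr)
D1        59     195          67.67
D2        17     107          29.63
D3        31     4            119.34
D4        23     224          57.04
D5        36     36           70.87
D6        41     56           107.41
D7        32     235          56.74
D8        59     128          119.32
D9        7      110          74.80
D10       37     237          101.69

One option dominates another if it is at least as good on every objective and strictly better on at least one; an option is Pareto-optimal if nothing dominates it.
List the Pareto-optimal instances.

D1, D2, D7, D10

D1: not dominated.
D2: not dominated (best price).
D3: dominated by D1 (vCPUs 59≥31, memory 195≥4, price 67.67≤119.34).
D4: dominated by D7 (vCPUs 32≥23, memory 235≥224, price 56.74≤57.04).
D5: dominated by D1 (vCPUs 59≥36, memory 195≥36, price 67.67≤70.87).
D6: dominated by D1 (vCPUs 59≥41, memory 195≥56, price 67.67≤107.41).
D7: not dominated.
D8: dominated by D1 (vCPUs 59≥59, memory 195≥128, price 67.67≤119.32).
D9: dominated by D1 (vCPUs 59≥7, memory 195≥110, price 67.67≤74.80).
D10: not dominated (best memory).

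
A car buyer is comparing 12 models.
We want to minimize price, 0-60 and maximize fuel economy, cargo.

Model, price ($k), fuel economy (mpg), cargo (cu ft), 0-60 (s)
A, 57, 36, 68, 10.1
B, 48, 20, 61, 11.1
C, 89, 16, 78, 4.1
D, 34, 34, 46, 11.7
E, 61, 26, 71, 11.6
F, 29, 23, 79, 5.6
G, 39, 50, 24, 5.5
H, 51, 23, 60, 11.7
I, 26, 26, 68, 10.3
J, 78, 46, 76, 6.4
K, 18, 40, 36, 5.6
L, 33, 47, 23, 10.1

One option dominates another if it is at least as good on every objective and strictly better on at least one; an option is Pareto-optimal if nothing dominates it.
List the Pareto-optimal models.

A, C, D, E, F, G, I, J, K, L

A: not dominated.
B: dominated by F (price 29≤48, fuel economy 23≥20, cargo 79≥61, 0-60 5.6≤11.1).
C: not dominated (best 0-60).
D: not dominated.
E: not dominated.
F: not dominated (best cargo).
G: not dominated (best fuel economy).
H: dominated by F (price 29≤51, fuel economy 23≥23, cargo 79≥60, 0-60 5.6≤11.7).
I: not dominated.
J: not dominated.
K: not dominated (best price).
L: not dominated.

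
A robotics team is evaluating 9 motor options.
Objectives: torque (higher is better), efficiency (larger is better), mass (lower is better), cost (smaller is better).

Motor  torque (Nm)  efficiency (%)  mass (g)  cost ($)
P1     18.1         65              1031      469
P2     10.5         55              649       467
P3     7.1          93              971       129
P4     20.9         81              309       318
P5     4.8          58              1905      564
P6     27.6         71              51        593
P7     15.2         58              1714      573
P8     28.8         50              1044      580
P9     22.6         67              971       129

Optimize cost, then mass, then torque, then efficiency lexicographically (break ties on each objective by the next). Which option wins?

First minimize cost: best is 129, kept {P3, P9}.
Then minimize mass: best is 971, kept {P3, P9}.
Then maximize torque: best is 22.6, kept {P9}.

P9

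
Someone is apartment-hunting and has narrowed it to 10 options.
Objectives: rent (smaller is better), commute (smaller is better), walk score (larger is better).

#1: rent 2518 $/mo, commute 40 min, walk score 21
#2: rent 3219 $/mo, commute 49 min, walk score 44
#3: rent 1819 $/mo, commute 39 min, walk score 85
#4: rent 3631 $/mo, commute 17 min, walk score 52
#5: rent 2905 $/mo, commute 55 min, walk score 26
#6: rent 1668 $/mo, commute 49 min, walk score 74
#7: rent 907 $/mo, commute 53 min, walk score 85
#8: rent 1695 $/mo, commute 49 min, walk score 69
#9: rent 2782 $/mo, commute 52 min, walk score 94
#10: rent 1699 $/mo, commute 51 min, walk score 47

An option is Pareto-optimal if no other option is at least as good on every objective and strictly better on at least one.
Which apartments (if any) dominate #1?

#3

#3: rent 1819≤2518, commute 39≤40, walk score 85≥21 — dominates #1.
Others (#2, #4, #5, #6, #7, #8, #9, #10) are each worse than #1 on at least one objective.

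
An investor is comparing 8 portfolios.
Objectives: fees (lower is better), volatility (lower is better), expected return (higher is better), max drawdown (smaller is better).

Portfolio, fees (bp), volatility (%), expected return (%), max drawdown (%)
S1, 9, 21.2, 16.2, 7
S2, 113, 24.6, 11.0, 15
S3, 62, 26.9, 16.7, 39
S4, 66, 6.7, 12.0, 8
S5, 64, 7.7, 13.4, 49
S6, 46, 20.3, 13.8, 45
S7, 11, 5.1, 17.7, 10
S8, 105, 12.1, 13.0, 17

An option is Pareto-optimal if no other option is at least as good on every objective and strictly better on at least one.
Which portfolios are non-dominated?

S1: not dominated (best fees).
S2: dominated by S1 (fees 9≤113, volatility 21.2≤24.6, expected return 16.2≥11.0, max drawdown 7≤15).
S3: dominated by S7 (fees 11≤62, volatility 5.1≤26.9, expected return 17.7≥16.7, max drawdown 10≤39).
S4: not dominated.
S5: dominated by S7 (fees 11≤64, volatility 5.1≤7.7, expected return 17.7≥13.4, max drawdown 10≤49).
S6: dominated by S7 (fees 11≤46, volatility 5.1≤20.3, expected return 17.7≥13.8, max drawdown 10≤45).
S7: not dominated (best volatility).
S8: dominated by S7 (fees 11≤105, volatility 5.1≤12.1, expected return 17.7≥13.0, max drawdown 10≤17).

S1, S4, S7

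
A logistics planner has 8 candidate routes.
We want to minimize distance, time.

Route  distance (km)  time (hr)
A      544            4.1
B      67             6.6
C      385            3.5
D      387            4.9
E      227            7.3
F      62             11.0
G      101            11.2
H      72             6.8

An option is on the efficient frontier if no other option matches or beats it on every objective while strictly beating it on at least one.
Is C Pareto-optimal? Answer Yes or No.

A: worse on distance (544 vs 385).
B: worse on time (6.6 vs 3.5).
D: worse on distance (387 vs 385).
E: worse on time (7.3 vs 3.5).
F: worse on time (11.0 vs 3.5).
G: worse on time (11.2 vs 3.5).
H: worse on time (6.8 vs 3.5).
No option is at least as good as C on every objective and strictly better on one.

Yes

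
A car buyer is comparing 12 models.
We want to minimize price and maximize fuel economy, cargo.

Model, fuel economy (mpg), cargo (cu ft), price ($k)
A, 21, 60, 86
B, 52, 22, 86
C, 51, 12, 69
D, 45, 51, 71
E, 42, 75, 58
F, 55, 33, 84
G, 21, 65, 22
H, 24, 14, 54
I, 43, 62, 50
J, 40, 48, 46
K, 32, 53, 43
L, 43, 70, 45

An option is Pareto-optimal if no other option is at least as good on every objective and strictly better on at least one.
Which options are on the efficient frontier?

A: dominated by E (fuel economy 42≥21, cargo 75≥60, price 58≤86).
B: dominated by F (fuel economy 55≥52, cargo 33≥22, price 84≤86).
C: not dominated.
D: not dominated.
E: not dominated (best cargo).
F: not dominated (best fuel economy).
G: not dominated (best price).
H: dominated by I (fuel economy 43≥24, cargo 62≥14, price 50≤54).
I: dominated by L (fuel economy 43≥43, cargo 70≥62, price 45≤50).
J: dominated by L (fuel economy 43≥40, cargo 70≥48, price 45≤46).
K: not dominated.
L: not dominated.

C, D, E, F, G, K, L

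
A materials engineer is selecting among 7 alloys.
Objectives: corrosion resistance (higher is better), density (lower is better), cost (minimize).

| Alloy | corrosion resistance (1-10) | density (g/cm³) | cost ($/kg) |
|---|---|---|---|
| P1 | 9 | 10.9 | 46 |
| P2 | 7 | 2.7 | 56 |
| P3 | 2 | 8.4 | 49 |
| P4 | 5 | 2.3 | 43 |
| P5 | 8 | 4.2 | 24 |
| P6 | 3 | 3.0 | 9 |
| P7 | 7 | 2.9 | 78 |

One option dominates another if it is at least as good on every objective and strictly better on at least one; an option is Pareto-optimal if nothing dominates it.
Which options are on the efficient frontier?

P1, P2, P4, P5, P6

P1: not dominated (best corrosion resistance).
P2: not dominated.
P3: dominated by P4 (corrosion resistance 5≥2, density 2.3≤8.4, cost 43≤49).
P4: not dominated (best density).
P5: not dominated.
P6: not dominated (best cost).
P7: dominated by P2 (corrosion resistance 7≥7, density 2.7≤2.9, cost 56≤78).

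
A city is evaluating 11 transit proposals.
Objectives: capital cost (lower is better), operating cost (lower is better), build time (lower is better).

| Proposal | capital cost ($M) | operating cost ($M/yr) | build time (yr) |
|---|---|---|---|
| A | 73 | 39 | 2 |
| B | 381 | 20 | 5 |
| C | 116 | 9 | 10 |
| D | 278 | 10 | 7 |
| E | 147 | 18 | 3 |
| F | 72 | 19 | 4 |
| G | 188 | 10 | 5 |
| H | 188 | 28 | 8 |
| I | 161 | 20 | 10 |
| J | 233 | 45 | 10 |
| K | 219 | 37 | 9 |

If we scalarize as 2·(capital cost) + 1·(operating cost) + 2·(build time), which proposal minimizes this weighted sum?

F

A: 2·73 + 1·39 + 2·2 = 189
B: 2·381 + 1·20 + 2·5 = 792
C: 2·116 + 1·9 + 2·10 = 261
D: 2·278 + 1·10 + 2·7 = 580
E: 2·147 + 1·18 + 2·3 = 318
F: 2·72 + 1·19 + 2·4 = 171
G: 2·188 + 1·10 + 2·5 = 396
H: 2·188 + 1·28 + 2·8 = 420
I: 2·161 + 1·20 + 2·10 = 362
J: 2·233 + 1·45 + 2·10 = 531
K: 2·219 + 1·37 + 2·9 = 493
Lowest: F at 171.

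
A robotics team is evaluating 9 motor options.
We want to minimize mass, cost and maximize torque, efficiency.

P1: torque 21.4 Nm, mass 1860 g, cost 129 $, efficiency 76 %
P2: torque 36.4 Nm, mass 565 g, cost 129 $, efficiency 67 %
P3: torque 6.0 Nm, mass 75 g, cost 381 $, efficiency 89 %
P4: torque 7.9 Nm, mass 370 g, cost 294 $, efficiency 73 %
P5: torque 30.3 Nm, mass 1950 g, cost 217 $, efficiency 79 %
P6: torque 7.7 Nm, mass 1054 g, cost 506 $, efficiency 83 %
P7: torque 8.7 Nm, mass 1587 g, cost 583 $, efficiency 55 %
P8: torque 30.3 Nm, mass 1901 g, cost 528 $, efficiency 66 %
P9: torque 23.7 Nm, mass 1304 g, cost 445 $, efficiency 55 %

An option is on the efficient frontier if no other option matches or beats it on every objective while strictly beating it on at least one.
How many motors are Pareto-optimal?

6

P1: not dominated.
P2: not dominated (best torque).
P3: not dominated (best mass).
P4: not dominated.
P5: not dominated.
P6: not dominated.
P7: dominated by P2 (torque 36.4≥8.7, mass 565≤1587, cost 129≤583, efficiency 67≥55).
P8: dominated by P2 (torque 36.4≥30.3, mass 565≤1901, cost 129≤528, efficiency 67≥66).
P9: dominated by P2 (torque 36.4≥23.7, mass 565≤1304, cost 129≤445, efficiency 67≥55).
Pareto-optimal: P1, P2, P3, P4, P5, P6 → 6.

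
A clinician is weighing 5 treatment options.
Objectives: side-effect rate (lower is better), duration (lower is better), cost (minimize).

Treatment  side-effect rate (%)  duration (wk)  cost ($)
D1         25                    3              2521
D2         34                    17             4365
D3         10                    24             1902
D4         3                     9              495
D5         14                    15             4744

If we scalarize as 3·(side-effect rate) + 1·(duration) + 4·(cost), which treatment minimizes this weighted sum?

D4

D1: 3·25 + 1·3 + 4·2521 = 10162
D2: 3·34 + 1·17 + 4·4365 = 17579
D3: 3·10 + 1·24 + 4·1902 = 7662
D4: 3·3 + 1·9 + 4·495 = 1998
D5: 3·14 + 1·15 + 4·4744 = 19033
Lowest: D4 at 1998.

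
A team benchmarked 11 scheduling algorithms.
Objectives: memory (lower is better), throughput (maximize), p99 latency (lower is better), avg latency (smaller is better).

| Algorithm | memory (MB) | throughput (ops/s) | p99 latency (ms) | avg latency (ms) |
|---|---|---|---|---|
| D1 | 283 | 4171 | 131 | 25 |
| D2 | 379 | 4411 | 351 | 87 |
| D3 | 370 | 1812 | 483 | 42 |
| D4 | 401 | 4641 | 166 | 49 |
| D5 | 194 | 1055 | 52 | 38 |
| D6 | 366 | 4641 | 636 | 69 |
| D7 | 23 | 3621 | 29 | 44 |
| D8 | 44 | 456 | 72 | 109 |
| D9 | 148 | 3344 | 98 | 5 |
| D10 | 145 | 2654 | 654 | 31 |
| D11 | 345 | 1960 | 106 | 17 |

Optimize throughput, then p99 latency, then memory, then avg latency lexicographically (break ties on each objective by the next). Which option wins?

First maximize throughput: best is 4641, kept {D4, D6}.
Then minimize p99 latency: best is 166, kept {D4}.

D4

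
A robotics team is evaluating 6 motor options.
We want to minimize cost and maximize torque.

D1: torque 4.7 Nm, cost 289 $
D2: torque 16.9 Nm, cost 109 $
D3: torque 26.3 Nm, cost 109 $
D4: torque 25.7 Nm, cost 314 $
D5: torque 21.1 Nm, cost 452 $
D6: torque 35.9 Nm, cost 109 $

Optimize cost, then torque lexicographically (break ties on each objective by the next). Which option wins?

D6

First minimize cost: best is 109, kept {D2, D3, D6}.
Then maximize torque: best is 35.9, kept {D6}.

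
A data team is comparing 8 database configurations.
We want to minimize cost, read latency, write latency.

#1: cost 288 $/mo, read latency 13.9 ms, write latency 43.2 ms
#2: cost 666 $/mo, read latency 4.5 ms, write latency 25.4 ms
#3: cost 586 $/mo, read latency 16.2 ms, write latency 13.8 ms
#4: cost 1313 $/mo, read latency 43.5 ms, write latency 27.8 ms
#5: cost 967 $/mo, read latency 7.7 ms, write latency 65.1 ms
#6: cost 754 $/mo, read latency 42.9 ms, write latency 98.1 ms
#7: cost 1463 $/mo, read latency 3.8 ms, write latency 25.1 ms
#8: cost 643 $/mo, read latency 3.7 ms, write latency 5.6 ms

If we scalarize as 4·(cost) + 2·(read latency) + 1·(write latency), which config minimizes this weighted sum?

#1

#1: 4·288 + 2·13.9 + 1·43.2 = 1223.0
#2: 4·666 + 2·4.5 + 1·25.4 = 2698.4
#3: 4·586 + 2·16.2 + 1·13.8 = 2390.2
#4: 4·1313 + 2·43.5 + 1·27.8 = 5366.8
#5: 4·967 + 2·7.7 + 1·65.1 = 3948.5
#6: 4·754 + 2·42.9 + 1·98.1 = 3199.9
#7: 4·1463 + 2·3.8 + 1·25.1 = 5884.7
#8: 4·643 + 2·3.7 + 1·5.6 = 2585.0
Lowest: #1 at 1223.0.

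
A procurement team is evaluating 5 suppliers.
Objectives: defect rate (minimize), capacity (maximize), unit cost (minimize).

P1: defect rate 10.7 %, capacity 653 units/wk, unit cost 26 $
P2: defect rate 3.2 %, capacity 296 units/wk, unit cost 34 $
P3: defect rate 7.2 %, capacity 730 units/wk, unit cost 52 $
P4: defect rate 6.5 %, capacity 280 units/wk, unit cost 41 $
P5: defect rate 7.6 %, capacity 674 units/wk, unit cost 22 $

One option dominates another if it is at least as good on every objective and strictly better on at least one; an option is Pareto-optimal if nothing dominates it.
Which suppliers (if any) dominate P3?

P1: worse on defect rate (10.7 vs 7.2).
P2: worse on capacity (296 vs 730).
P4: worse on capacity (280 vs 730).
P5: worse on defect rate (7.6 vs 7.2).
No option dominates P3.

none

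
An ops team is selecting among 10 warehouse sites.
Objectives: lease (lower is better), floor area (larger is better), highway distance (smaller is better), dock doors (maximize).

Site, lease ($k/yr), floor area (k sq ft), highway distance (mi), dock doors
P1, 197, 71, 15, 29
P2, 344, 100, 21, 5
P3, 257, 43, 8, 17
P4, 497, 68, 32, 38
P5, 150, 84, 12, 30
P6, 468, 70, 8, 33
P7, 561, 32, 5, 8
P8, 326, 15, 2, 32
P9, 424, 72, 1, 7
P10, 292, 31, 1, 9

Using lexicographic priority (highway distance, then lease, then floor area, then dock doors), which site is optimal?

P10

First minimize highway distance: best is 1, kept {P9, P10}.
Then minimize lease: best is 292, kept {P10}.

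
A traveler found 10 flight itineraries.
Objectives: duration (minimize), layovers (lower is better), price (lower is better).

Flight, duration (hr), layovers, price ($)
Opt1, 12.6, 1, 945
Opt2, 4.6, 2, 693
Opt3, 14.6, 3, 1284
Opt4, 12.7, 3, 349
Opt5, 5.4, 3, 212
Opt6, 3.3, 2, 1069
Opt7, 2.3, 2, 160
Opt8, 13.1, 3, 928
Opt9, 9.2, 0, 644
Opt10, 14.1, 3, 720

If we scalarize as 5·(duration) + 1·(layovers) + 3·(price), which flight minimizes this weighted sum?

Opt7

Opt1: 5·12.6 + 1·1 + 3·945 = 2899.0
Opt2: 5·4.6 + 1·2 + 3·693 = 2104.0
Opt3: 5·14.6 + 1·3 + 3·1284 = 3928.0
Opt4: 5·12.7 + 1·3 + 3·349 = 1113.5
Opt5: 5·5.4 + 1·3 + 3·212 = 666.0
Opt6: 5·3.3 + 1·2 + 3·1069 = 3225.5
Opt7: 5·2.3 + 1·2 + 3·160 = 493.5
Opt8: 5·13.1 + 1·3 + 3·928 = 2852.5
Opt9: 5·9.2 + 1·0 + 3·644 = 1978.0
Opt10: 5·14.1 + 1·3 + 3·720 = 2233.5
Lowest: Opt7 at 493.5.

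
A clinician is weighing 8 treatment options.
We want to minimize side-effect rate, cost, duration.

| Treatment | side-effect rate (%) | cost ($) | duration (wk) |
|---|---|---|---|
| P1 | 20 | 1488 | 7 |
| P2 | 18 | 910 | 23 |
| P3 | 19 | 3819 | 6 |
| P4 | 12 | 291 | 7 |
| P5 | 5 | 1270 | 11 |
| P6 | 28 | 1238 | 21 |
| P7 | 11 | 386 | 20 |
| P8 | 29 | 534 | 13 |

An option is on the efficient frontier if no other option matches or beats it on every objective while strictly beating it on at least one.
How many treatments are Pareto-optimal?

4

P1: dominated by P4 (side-effect rate 12≤20, cost 291≤1488, duration 7≤7).
P2: dominated by P4 (side-effect rate 12≤18, cost 291≤910, duration 7≤23).
P3: not dominated (best duration).
P4: not dominated (best cost).
P5: not dominated (best side-effect rate).
P6: dominated by P4 (side-effect rate 12≤28, cost 291≤1238, duration 7≤21).
P7: not dominated.
P8: dominated by P4 (side-effect rate 12≤29, cost 291≤534, duration 7≤13).
Pareto-optimal: P3, P4, P5, P7 → 4.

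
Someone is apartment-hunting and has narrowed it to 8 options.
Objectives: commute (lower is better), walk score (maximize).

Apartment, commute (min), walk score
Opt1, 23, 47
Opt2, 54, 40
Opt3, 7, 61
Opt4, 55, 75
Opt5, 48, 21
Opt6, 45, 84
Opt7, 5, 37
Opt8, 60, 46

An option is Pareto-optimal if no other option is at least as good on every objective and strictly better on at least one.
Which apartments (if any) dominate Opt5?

Opt1, Opt3, Opt6, Opt7

Opt1: commute 23≤48, walk score 47≥21 — dominates Opt5.
Opt3: commute 7≤48, walk score 61≥21 — dominates Opt5.
Opt6: commute 45≤48, walk score 84≥21 — dominates Opt5.
Opt7: commute 5≤48, walk score 37≥21 — dominates Opt5.
Others (Opt2, Opt4, Opt8) are each worse than Opt5 on at least one objective.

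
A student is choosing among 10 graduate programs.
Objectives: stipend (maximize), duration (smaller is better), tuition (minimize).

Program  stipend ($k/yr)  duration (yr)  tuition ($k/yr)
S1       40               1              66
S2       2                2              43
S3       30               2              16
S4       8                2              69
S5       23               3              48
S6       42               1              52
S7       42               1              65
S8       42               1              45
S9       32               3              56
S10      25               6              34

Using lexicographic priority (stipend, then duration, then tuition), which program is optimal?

S8

First maximize stipend: best is 42, kept {S6, S7, S8}.
Then minimize duration: best is 1, kept {S6, S7, S8}.
Then minimize tuition: best is 45, kept {S8}.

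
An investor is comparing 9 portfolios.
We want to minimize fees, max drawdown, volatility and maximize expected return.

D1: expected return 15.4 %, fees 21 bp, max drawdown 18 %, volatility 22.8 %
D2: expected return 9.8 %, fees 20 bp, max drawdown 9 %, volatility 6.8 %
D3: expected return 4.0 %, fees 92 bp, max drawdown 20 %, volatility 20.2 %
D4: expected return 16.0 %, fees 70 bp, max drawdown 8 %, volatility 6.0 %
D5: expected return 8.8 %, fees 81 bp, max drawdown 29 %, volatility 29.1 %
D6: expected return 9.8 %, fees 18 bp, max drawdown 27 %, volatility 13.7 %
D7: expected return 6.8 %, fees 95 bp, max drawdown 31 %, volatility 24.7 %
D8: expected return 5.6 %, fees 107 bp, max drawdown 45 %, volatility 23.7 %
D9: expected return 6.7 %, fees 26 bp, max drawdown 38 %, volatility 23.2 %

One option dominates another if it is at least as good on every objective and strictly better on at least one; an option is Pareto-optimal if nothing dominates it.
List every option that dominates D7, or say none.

D1: expected return 15.4≥6.8, fees 21≤95, max drawdown 18≤31, volatility 22.8≤24.7 — dominates D7.
D2: expected return 9.8≥6.8, fees 20≤95, max drawdown 9≤31, volatility 6.8≤24.7 — dominates D7.
D4: expected return 16.0≥6.8, fees 70≤95, max drawdown 8≤31, volatility 6.0≤24.7 — dominates D7.
D6: expected return 9.8≥6.8, fees 18≤95, max drawdown 27≤31, volatility 13.7≤24.7 — dominates D7.
Others (D3, D5, D8, D9) are each worse than D7 on at least one objective.

D1, D2, D4, D6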